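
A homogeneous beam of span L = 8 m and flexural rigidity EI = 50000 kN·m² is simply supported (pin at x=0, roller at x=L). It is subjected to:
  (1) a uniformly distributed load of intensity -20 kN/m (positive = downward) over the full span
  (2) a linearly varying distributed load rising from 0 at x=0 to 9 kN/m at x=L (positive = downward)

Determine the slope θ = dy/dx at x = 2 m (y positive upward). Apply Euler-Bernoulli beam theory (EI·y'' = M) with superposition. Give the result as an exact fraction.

θ(2) = 13619/3000000 rad

Load 1 — uniform load w=-20 kN/m over full span:
  θ_1 = -w(L³-6Lx²+4x³)/(24EI) = -(-20)·(8³-6·8·2²+4·2³)/(24·50000) = 11/1875 rad
Load 2 — triangular load w₀=9 kN/m (0→w₀ over full span):
  θ_2 = -w₀(7L⁴-30L²x²+15x⁴)/(360LEI) = -9·(7·8⁴-30·8²·2²+15·2⁴)/(360·8·50000) = -1327/1000000 rad
Superposition: θ = Σ θ_i = 13619/3000000 rad ≈ 0.004540 rad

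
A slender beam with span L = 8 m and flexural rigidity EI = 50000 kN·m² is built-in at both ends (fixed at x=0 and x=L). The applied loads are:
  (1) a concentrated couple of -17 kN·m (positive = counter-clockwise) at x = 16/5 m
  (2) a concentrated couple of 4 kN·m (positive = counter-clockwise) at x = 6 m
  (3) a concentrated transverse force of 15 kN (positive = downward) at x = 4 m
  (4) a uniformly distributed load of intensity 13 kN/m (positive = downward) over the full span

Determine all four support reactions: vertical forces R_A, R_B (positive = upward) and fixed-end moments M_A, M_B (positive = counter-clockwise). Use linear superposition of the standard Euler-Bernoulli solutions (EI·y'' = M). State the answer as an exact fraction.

Load 1 — applied couple M₀=-17 kN·m at a=16/5 m (b=L-a=24/5):
  R_A = 6M₀ab/L³ = 6·(-17)·(16/5)·(24/5)/8³ = -153/50 kN
  M_A = M₀b(2a-b)/L² = (-17)·(24/5)·(2·(16/5)-(24/5))/8² = -51/25 kN·m
  R_B = -6M₀ab/L³ = -6·(-17)·(16/5)·(24/5)/8³ = 153/50 kN
  M_B = M₀a(2b-a)/L² = (-17)·(16/5)·(2·(24/5)-(16/5))/8² = -136/25 kN·m
Load 2 — applied couple M₀=4 kN·m at a=6 m (b=L-a=2):
  R_A = 6M₀ab/L³ = 6·4·6·2/8³ = 9/16 kN
  M_A = M₀b(2a-b)/L² = 4·2·(2·6-2)/8² = 5/4 kN·m
  R_B = -6M₀ab/L³ = -6·4·6·2/8³ = -9/16 kN
  M_B = M₀a(2b-a)/L² = 4·6·(2·2-6)/8² = -3/4 kN·m
Load 3 — point force P=15 kN at a=4 m (b=L-a=4):
  R_A = Pb²(3a+b)/L³ = 15·4²·(3·4+4)/8³ = 15/2 kN
  M_A = Pab²/L² = 15·4·4²/8² = 15 kN·m
  R_B = Pa²(a+3b)/L³ = 15·4²·(4+3·4)/8³ = 15/2 kN
  M_B = -Pa²b/L² = -15·4²·4/8² = -15 kN·m
Load 4 — uniform load w=13 kN/m over full span:
  R_A = wL/2 = 13·8/2 = 52 kN
  M_A = wL²/12 = 13·8²/12 = 208/3 kN·m
  R_B = wL/2 = 13·8/2 = 52 kN
  M_B = -wL²/12 = -13·8²/12 = -208/3 kN·m
Superposition: R_A = 22801/400 kN, M_A = 25063/300 kN·m, R_B = 24799/400 kN, M_B = -27157/300 kN·m

R_A = 22801/400 kN, M_A = 25063/300 kN·m, R_B = 24799/400 kN, M_B = -27157/300 kN·m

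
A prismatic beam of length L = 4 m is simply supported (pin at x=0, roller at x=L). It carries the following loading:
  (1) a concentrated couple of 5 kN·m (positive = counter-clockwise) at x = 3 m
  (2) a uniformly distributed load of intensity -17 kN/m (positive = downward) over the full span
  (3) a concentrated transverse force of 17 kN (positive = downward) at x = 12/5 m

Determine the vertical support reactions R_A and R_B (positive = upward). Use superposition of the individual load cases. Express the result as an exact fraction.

R_A = -519/20 kN, R_B = -501/20 kN

Load 1 — applied couple M₀=5 kN·m at a=3 m (b=L-a=1):
  R_A = M₀/L = 5/4 kN
  R_B = -M₀/L = -5/4 kN
Load 2 — uniform load w=-17 kN/m over full span:
  R_A = wL/2 = (-17)·4/2 = -34 kN
  R_B = wL/2 = (-17)·4/2 = -34 kN
Load 3 — point force P=17 kN at a=12/5 m (b=L-a=8/5):
  R_A = Pb/L = 17·(8/5)/4 = 34/5 kN
  R_B = Pa/L = 17·(12/5)/4 = 51/5 kN
Superposition: R_A = -519/20 kN, R_B = -501/20 kN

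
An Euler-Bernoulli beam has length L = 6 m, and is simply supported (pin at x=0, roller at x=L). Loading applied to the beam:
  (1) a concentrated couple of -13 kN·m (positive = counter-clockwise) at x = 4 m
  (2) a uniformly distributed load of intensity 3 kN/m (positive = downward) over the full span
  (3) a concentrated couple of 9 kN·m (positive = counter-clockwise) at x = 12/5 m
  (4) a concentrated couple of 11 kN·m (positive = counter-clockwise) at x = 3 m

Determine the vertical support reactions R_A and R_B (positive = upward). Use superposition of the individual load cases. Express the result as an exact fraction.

R_A = 61/6 kN, R_B = 47/6 kN

Load 1 — applied couple M₀=-13 kN·m at a=4 m (b=L-a=2):
  R_A = M₀/L = (-13)/6 = -13/6 kN
  R_B = -M₀/L = -(-13)/6 = 13/6 kN
Load 2 — uniform load w=3 kN/m over full span:
  R_A = wL/2 = 3·6/2 = 9 kN
  R_B = wL/2 = 3·6/2 = 9 kN
Load 3 — applied couple M₀=9 kN·m at a=12/5 m (b=L-a=18/5):
  R_A = M₀/L = 9/6 = 3/2 kN
  R_B = -M₀/L = -9/6 = -3/2 kN
Load 4 — applied couple M₀=11 kN·m at a=3 m (b=L-a=3):
  R_A = M₀/L = 11/6 kN
  R_B = -M₀/L = -11/6 kN
Superposition: R_A = 61/6 kN, R_B = 47/6 kN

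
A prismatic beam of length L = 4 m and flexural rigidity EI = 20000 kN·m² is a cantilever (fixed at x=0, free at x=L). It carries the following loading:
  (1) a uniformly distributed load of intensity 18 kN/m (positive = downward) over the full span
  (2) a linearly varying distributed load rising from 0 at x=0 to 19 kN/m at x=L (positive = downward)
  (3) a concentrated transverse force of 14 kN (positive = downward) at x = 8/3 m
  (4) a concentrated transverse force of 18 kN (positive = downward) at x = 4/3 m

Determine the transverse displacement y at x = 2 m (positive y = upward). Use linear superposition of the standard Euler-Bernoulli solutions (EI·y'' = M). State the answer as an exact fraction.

Load 1 — uniform load w=18 kN/m over full span:
  y_1 = -wx²(x²-4Lx+6L²)/(24EI) = -18·2²·(2²-4·4·2+6·4²)/(24·20000) = -51/5000 m
Load 2 — triangular load w₀=19 kN/m (0→w₀ over full span):
  y_2 = (w₀Lx³/12-w₀L²x²/6-w₀x⁵/(120L))/EI = (19·4·2³/12-19·4²·2²/6-19·2⁵/(120·4))/20000 = -2299/300000 m
Load 3 — point force P=14 kN at a=8/3 m (b=L-a=4/3):
  y_3 = -Px²(3a-x)/(6EI)  [x≤a] = -14·2²·(3·(8/3)-2)/(6·20000) = -7/2500 m
Load 4 — point force P=18 kN at a=4/3 m (b=L-a=8/3):
  y_4 = -Pa²(3x-a)/(6EI)  [x>a] = -18·(4/3)²·(3·2-(4/3))/(6·20000) = -7/5625 m
Superposition: y = Σ y_i = -19717/900000 m ≈ -0.021908 m

y(2) = -19717/900000 m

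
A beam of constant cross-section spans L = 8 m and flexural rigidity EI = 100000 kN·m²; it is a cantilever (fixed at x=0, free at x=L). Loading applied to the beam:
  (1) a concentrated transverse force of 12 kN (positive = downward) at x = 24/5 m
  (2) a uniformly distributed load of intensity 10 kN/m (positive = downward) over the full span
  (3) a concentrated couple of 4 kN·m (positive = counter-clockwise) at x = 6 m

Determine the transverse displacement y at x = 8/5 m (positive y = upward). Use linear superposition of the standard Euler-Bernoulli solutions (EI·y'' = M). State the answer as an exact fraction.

Load 1 — point force P=12 kN at a=24/5 m (b=L-a=16/5):
  y_1 = -Px²(3a-x)/(6EI)  [x≤a] = -12·(8/5)²·(3·(24/5)-(8/5))/(6·100000) = -256/390625 m
Load 2 — uniform load w=10 kN/m over full span:
  y_2 = -wx²(x²-4Lx+6L²)/(24EI) = -10·(8/5)²·((8/5)²-4·8·(8/5)+6·8²)/(24·100000) = -4192/1171875 m
Load 3 — applied couple M₀=4 kN·m at a=6 m (b=L-a=2):
  y_3 = M₀x²/(2EI)  [x≤a] = 4·(8/5)²/(2·100000) = 4/78125 m
Superposition: y = Σ y_i = -196/46875 m ≈ -0.004181 m

y(8/5) = -196/46875 m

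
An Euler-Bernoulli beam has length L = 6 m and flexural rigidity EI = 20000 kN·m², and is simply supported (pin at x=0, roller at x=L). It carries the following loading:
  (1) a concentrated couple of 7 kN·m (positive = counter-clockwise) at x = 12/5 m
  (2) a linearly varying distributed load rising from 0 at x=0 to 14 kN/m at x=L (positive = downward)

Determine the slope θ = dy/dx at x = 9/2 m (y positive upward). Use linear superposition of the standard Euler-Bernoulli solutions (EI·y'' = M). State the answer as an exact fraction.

θ(9/2) = 130417/64000000 rad

Load 1 — applied couple M₀=7 kN·m at a=12/5 m (b=L-a=18/5):
  θ_1 = (M₀x²/(2L)-M₀(x-a)+C₁)/EI  [x>a] with C₁=M₀(3b²-L²)/(6L)=14/25 = (7·(9/2)²/(2·6)-7·((9/2)-(12/5))+(14/25))/20000 = -931/8000000 rad
Load 2 — triangular load w₀=14 kN/m (0→w₀ over full span):
  θ_2 = -w₀(7L⁴-30L²x²+15x⁴)/(360LEI) = -14·(7·6⁴-30·6²·(9/2)²+15·(9/2)⁴)/(360·6·20000) = 27573/12800000 rad
Superposition: θ = Σ θ_i = 130417/64000000 rad ≈ 0.002038 rad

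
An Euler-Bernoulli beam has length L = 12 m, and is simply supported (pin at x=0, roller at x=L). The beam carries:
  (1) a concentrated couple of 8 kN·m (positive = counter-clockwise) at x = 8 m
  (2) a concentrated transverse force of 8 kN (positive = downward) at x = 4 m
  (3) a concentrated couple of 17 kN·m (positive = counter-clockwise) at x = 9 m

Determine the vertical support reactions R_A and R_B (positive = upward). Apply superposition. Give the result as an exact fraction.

R_A = 89/12 kN, R_B = 7/12 kN

Load 1 — applied couple M₀=8 kN·m at a=8 m (b=L-a=4):
  R_A = M₀/L = 8/12 = 2/3 kN
  R_B = -M₀/L = -8/12 = -2/3 kN
Load 2 — point force P=8 kN at a=4 m (b=L-a=8):
  R_A = Pb/L = 8·8/12 = 16/3 kN
  R_B = Pa/L = 8·4/12 = 8/3 kN
Load 3 — applied couple M₀=17 kN·m at a=9 m (b=L-a=3):
  R_A = M₀/L = 17/12 kN
  R_B = -M₀/L = -17/12 kN
Superposition: R_A = 89/12 kN, R_B = 7/12 kN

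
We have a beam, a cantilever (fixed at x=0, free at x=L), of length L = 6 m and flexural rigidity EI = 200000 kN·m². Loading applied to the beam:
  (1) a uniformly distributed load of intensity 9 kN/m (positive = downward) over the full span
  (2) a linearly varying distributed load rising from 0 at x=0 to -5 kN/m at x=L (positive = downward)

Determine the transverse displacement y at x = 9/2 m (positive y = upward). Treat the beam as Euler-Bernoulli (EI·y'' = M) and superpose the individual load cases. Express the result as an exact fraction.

y(9/2) = -11907/4096000 m

Load 1 — uniform load w=9 kN/m over full span:
  y_1 = -wx²(x²-4Lx+6L²)/(24EI) = -9·(9/2)²·((9/2)²-4·6·(9/2)+6·6²)/(24·200000) = -124659/25600000 m
Load 2 — triangular load w₀=-5 kN/m (0→w₀ over full span):
  y_2 = (w₀Lx³/12-w₀L²x²/6-w₀x⁵/(120L))/EI = ((-5)·6·(9/2)³/12-(-5)·6²·(9/2)²/6-(-5)·(9/2)⁵/(120·6))/200000 = 200961/102400000 m
Superposition: y = Σ y_i = -11907/4096000 m ≈ -0.002907 m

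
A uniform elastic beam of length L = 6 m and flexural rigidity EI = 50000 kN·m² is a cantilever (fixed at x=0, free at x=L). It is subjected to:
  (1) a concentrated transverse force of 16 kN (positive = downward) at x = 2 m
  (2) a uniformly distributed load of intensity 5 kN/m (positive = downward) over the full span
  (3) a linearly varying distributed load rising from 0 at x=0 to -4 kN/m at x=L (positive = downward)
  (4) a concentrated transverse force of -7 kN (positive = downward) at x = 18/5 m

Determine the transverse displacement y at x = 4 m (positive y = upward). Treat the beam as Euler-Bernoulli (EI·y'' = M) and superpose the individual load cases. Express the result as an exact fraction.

Load 1 — point force P=16 kN at a=2 m (b=L-a=4):
  y_1 = -Pa²(3x-a)/(6EI)  [x>a] = -16·2²·(3·4-2)/(6·50000) = -4/1875 m
Load 2 — uniform load w=5 kN/m over full span:
  y_2 = -wx²(x²-4Lx+6L²)/(24EI) = -5·4²·(4²-4·6·4+6·6²)/(24·50000) = -17/1875 m
Load 3 — triangular load w₀=-4 kN/m (0→w₀ over full span):
  y_3 = (w₀Lx³/12-w₀L²x²/6-w₀x⁵/(120L))/EI = ((-4)·6·4³/12-(-4)·6²·4²/6-(-4)·4⁵/(120·6))/50000 = 736/140625 m
Load 4 — point force P=-7 kN at a=18/5 m (b=L-a=12/5):
  y_4 = -Pa²(3x-a)/(6EI)  [x>a] = -(-7)·(18/5)²·(3·4-(18/5))/(6·50000) = 3969/1562500 m
Superposition: y = Σ y_i = -48179/14062500 m ≈ -0.003426 m

y(4) = -48179/14062500 m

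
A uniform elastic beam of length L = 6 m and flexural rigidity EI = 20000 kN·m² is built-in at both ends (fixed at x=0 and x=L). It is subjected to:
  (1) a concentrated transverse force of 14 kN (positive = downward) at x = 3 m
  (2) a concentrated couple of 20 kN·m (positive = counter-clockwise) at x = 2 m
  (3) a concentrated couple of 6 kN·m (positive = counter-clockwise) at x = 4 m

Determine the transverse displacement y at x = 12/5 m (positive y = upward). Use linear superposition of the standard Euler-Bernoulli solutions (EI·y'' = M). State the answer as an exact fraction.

y(12/5) = -51/125000 m

Load 1 — point force P=14 kN at a=3 m (b=L-a=3):
  y_1 = -Pb²x²(3aL-(3a+b)x)/(6L³EI)  [x≤a] = -14·3²·(12/5)²·(3·3·6-(3·3+3)·(12/5))/(6·6³·20000) = -441/625000 m
Load 2 — applied couple M₀=20 kN·m at a=2 m (b=L-a=4):
  y_2 = (R_Ax³/6 - M_Ax²/2 - M₀(x-a)²/2)/EI  [x>a] with R_A=40/9, M_A=0 = ((40/9)·(12/5)³/6 - 0·(12/5)²/2 - 20·((12/5)-2)²/2)/20000 = 27/62500 m
Load 3 — applied couple M₀=6 kN·m at a=4 m (b=L-a=2):
  y_3 = (R_Ax³/6 - M_Ax²/2)/EI  [x≤a] with R_A=4/3, M_A=2 = ((4/3)·(12/5)³/6 - 2·(12/5)²/2)/20000 = -21/156250 m
Superposition: y = Σ y_i = -51/125000 m ≈ -0.000408 m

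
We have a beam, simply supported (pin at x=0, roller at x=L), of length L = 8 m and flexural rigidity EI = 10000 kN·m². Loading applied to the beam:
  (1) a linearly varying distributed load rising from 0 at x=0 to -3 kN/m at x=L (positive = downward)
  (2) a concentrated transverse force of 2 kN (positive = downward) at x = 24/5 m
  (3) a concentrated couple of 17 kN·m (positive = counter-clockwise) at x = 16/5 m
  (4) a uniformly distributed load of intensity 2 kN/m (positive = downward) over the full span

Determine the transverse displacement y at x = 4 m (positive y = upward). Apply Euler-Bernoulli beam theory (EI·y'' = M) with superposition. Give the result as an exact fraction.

y(4) = -2093/937500 m

Load 1 — triangular load w₀=-3 kN/m (0→w₀ over full span):
  y_1 = -w₀x(7L⁴-10L²x²+3x⁴)/(360LEI) = -(-3)·4·(7·8⁴-10·8²·4²+3·4⁴)/(360·8·10000) = 1/125 m
Load 2 — point force P=2 kN at a=24/5 m (b=L-a=16/5):
  y_2 = -Pbx(L²-b²-x²)/(6LEI)  [x≤a] = -2·(16/5)·4·(8²-(16/5)²-4²)/(6·8·10000) = -472/234375 m
Load 3 — applied couple M₀=17 kN·m at a=16/5 m (b=L-a=24/5):
  y_3 = (M₀x³/(6L)-M₀(x-a)²/2+C₁x)/EI  [x>a] with C₁=M₀(3b²-L²)/(6L)=136/75 = (17·4³/(6·8)-17·(4-(16/5))²/2+(136/75)·4)/10000 = 153/62500 m
Load 4 — uniform load w=2 kN/m over full span:
  y_4 = -wx(L³-2Lx²+x³)/(24EI) = -2·4·(8³-2·8·4²+4³)/(24·10000) = -4/375 m
Superposition: y = Σ y_i = -2093/937500 m ≈ -0.002233 m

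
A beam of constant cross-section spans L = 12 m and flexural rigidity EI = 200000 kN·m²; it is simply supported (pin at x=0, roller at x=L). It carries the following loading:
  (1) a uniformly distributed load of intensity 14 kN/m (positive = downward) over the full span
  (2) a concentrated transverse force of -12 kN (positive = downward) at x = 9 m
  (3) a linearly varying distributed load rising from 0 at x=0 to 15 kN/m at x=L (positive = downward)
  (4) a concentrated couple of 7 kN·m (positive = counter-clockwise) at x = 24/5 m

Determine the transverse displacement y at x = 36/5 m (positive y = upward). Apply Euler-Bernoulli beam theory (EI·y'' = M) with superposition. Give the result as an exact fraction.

Load 1 — uniform load w=14 kN/m over full span:
  y_1 = -wx(L³-2Lx²+x³)/(24EI) = -14·(36/5)·(12³-2·12·(36/5)²+(36/5)³)/(24·200000) = -35154/1953125 m
Load 2 — point force P=-12 kN at a=9 m (b=L-a=3):
  y_2 = -Pbx(L²-b²-x²)/(6LEI)  [x≤a] = -(-12)·3·(36/5)·(12²-3²-(36/5)²)/(6·12·200000) = 18711/12500000 m
Load 3 — triangular load w₀=15 kN/m (0→w₀ over full span):
  y_3 = -w₀x(7L⁴-10L²x²+3x⁴)/(360LEI) = -15·(36/5)·(7·12⁴-10·12²·(36/5)²+3·(36/5)⁴)/(360·12·200000) = -95904/9765625 m
Load 4 — applied couple M₀=7 kN·m at a=24/5 m (b=L-a=36/5):
  y_4 = (M₀x³/(6L)-M₀(x-a)²/2+C₁x)/EI  [x>a] with C₁=M₀(3b²-L²)/(6L)=28/25 = (7·(36/5)³/(6·12)-7·((36/5)-(24/5))²/2+(28/25)·(36/5))/200000 = 189/1562500 m
Superposition: y = Σ y_i = -8187993/312500000 m ≈ -0.026202 m

y(36/5) = -8187993/312500000 m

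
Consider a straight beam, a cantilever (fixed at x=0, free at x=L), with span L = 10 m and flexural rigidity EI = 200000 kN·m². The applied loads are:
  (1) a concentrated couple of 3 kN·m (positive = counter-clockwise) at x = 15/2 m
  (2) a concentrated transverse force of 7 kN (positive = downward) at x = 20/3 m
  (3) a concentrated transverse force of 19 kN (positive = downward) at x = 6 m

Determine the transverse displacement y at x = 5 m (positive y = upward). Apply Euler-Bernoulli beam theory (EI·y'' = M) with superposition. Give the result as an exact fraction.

y(5) = -343/48000 m

Load 1 — applied couple M₀=3 kN·m at a=15/2 m (b=L-a=5/2):
  y_1 = M₀x²/(2EI)  [x≤a] = 3·5²/(2·200000) = 3/16000 m
Load 2 — point force P=7 kN at a=20/3 m (b=L-a=10/3):
  y_2 = -Px²(3a-x)/(6EI)  [x≤a] = -7·5²·(3·(20/3)-5)/(6·200000) = -7/3200 m
Load 3 — point force P=19 kN at a=6 m (b=L-a=4):
  y_3 = -Px²(3a-x)/(6EI)  [x≤a] = -19·5²·(3·6-5)/(6·200000) = -247/48000 m
Superposition: y = Σ y_i = -343/48000 m ≈ -0.007146 m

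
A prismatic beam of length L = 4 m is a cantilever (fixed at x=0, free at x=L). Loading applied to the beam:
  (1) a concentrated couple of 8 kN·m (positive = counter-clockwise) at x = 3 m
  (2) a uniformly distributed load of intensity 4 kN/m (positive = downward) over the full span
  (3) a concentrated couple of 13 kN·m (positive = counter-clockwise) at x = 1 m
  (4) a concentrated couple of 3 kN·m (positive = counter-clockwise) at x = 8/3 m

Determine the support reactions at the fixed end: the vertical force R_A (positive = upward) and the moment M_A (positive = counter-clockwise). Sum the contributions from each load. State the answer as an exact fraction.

R_A = 16 kN, M_A = 8 kN·m

Load 1 — applied couple M₀=8 kN·m at a=3 m (b=L-a=1):
  R_A = 0 kN
  M_A = -M₀ = -8 kN·m
Load 2 — uniform load w=4 kN/m over full span:
  R_A = wL = 4·4 = 16 kN
  M_A = wL²/2 = 4·4²/2 = 32 kN·m
Load 3 — applied couple M₀=13 kN·m at a=1 m (b=L-a=3):
  R_A = 0 kN
  M_A = -M₀ = -13 kN·m
Load 4 — applied couple M₀=3 kN·m at a=8/3 m (b=L-a=4/3):
  R_A = 0 kN
  M_A = -M₀ = -3 kN·m
Superposition: R_A = 16 kN, M_A = 8 kN·m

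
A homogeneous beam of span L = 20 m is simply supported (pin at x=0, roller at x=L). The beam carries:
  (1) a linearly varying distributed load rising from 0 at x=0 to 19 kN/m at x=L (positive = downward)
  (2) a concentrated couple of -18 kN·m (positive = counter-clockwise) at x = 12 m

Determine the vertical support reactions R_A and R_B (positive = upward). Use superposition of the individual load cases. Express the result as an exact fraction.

R_A = 1873/30 kN, R_B = 3827/30 kN

Load 1 — triangular load w₀=19 kN/m (0→w₀ over full span):
  R_A = w₀L/6 = 19·20/6 = 190/3 kN
  R_B = w₀L/3 = 19·20/3 = 380/3 kN
Load 2 — applied couple M₀=-18 kN·m at a=12 m (b=L-a=8):
  R_A = M₀/L = (-18)/20 = -9/10 kN
  R_B = -M₀/L = -(-18)/20 = 9/10 kN
Superposition: R_A = 1873/30 kN, R_B = 3827/30 kN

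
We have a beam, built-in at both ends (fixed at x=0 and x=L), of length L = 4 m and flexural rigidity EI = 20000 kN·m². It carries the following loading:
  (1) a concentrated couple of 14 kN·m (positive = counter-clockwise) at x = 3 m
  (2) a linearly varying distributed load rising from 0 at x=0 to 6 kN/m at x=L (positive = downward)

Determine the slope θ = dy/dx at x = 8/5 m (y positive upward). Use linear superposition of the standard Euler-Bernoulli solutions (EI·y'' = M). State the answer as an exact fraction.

θ(8/5) = -1801/12500000 rad

Load 1 — applied couple M₀=14 kN·m at a=3 m (b=L-a=1):
  θ_1 = (R_Ax²/2 - M_Ax)/EI  [x≤a] with R_A=63/16, M_A=35/8 = ((63/16)·(8/5)²/2 - (35/8)·(8/5))/20000 = -49/500000 rad
Load 2 — triangular load w₀=6 kN/m (0→w₀ over full span):
  θ_2 = -w₀(2x(L-x)(L-2x)(x+2L)+x²(L-x)²)/(120LEI) = -6·(2·(8/5)·(4-(8/5))·(4-2·(8/5))·((8/5)+2·4)+(8/5)²·(4-(8/5))²)/(120·4·20000) = -18/390625 rad
Superposition: θ = Σ θ_i = -1801/12500000 rad ≈ -0.000144 rad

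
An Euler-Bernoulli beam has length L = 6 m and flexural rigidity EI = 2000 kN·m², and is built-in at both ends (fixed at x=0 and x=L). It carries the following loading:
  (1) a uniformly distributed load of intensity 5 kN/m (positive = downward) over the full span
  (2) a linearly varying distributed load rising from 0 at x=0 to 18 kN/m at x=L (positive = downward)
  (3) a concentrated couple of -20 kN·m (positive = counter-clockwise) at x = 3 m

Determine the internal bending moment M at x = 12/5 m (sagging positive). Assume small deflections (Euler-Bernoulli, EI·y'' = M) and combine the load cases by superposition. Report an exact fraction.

M(12/5) = 1246/125 kN·m

Load 1 — uniform load w=5 kN/m over full span:
  M_1 = wLx/2 - wL²/12 - wx²/2 = 5·6·(12/5)/2 - 5·6²/12 - 5·(12/5)²/2 = 33/5 kN·m
Load 2 — triangular load w₀=18 kN/m (0→w₀ over full span):
  M_2 = 3w₀Lx/20 - w₀L²/30 - w₀x³/(6L) = 3·18·6·(12/5)/20 - 18·6²/30 - 18·(12/5)³/(6·6) = 1296/125 kN·m
Load 3 — applied couple M₀=-20 kN·m at a=3 m (b=L-a=3):
  M_3 = R_Ax - M_A  [x≤a] with R_A=-5, M_A=-5 = (-5)·(12/5) - (-5) = -7 kN·m
Superposition: M = Σ M_i = 1246/125 kN·m ≈ 9.968000 kN·m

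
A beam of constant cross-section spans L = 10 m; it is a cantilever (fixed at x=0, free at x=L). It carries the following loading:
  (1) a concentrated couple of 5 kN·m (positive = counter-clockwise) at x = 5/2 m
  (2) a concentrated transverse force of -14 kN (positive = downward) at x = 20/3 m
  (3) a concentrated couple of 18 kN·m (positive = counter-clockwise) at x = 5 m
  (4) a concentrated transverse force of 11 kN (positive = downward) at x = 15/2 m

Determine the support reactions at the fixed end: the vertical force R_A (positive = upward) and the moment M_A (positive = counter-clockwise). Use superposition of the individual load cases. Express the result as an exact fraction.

R_A = -3 kN, M_A = -203/6 kN·m

Load 1 — applied couple M₀=5 kN·m at a=5/2 m (b=L-a=15/2):
  R_A = 0 kN
  M_A = -M₀ = -5 kN·m
Load 2 — point force P=-14 kN at a=20/3 m (b=L-a=10/3):
  R_A = P = (-14) = -14 kN
  M_A = Pa = (-14)·(20/3) = -280/3 kN·m
Load 3 — applied couple M₀=18 kN·m at a=5 m (b=L-a=5):
  R_A = 0 kN
  M_A = -M₀ = -18 kN·m
Load 4 — point force P=11 kN at a=15/2 m (b=L-a=5/2):
  R_A = P = 11 kN
  M_A = Pa = 11·(15/2) = 165/2 kN·m
Superposition: R_A = -3 kN, M_A = -203/6 kN·m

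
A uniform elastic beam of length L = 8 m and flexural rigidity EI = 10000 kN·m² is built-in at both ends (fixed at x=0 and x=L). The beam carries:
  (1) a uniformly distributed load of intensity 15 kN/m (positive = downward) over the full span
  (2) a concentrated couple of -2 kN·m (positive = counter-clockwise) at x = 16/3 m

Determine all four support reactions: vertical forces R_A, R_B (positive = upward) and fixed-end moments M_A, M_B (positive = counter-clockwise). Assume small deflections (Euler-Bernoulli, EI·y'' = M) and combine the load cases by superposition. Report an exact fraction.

Load 1 — uniform load w=15 kN/m over full span:
  R_A = wL/2 = 15·8/2 = 60 kN
  M_A = wL²/12 = 15·8²/12 = 80 kN·m
  R_B = wL/2 = 15·8/2 = 60 kN
  M_B = -wL²/12 = -15·8²/12 = -80 kN·m
Load 2 — applied couple M₀=-2 kN·m at a=16/3 m (b=L-a=8/3):
  R_A = 6M₀ab/L³ = 6·(-2)·(16/3)·(8/3)/8³ = -1/3 kN
  M_A = M₀b(2a-b)/L² = (-2)·(8/3)·(2·(16/3)-(8/3))/8² = -2/3 kN·m
  R_B = -6M₀ab/L³ = -6·(-2)·(16/3)·(8/3)/8³ = 1/3 kN
  M_B = M₀a(2b-a)/L² = (-2)·(16/3)·(2·(8/3)-(16/3))/8² = 0 kN·m
Superposition: R_A = 179/3 kN, M_A = 238/3 kN·m, R_B = 181/3 kN, M_B = -80 kN·m

R_A = 179/3 kN, M_A = 238/3 kN·m, R_B = 181/3 kN, M_B = -80 kN·m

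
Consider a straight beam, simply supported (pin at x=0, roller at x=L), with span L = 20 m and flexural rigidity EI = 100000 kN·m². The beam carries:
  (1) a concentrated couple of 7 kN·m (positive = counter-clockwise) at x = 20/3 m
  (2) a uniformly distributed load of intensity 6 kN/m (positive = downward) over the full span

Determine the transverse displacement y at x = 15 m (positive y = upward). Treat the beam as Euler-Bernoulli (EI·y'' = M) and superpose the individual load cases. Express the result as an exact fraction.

y(15) = -25447/288000 m

Load 1 — applied couple M₀=7 kN·m at a=20/3 m (b=L-a=40/3):
  y_1 = (M₀x³/(6L)-M₀(x-a)²/2+C₁x)/EI  [x>a] with C₁=M₀(3b²-L²)/(6L)=70/9 = (7·15³/(6·20)-7·(15-(20/3))²/2+(70/9)·15)/100000 = 203/288000 m
Load 2 — uniform load w=6 kN/m over full span:
  y_2 = -wx(L³-2Lx²+x³)/(24EI) = -6·15·(20³-2·20·15²+15³)/(24·100000) = -57/640 m
Superposition: y = Σ y_i = -25447/288000 m ≈ -0.088358 m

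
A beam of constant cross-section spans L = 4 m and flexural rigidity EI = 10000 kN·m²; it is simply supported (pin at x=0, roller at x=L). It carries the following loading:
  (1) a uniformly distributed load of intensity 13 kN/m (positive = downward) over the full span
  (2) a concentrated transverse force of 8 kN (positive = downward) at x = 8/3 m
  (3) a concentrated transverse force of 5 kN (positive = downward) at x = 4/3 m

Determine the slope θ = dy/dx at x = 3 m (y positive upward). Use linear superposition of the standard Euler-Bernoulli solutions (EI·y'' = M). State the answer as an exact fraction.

θ(3) = 869/270000 rad

Load 1 — uniform load w=13 kN/m over full span:
  θ_1 = -w(L³-6Lx²+4x³)/(24EI) = -13·(4³-6·4·3²+4·3³)/(24·10000) = 143/60000 rad
Load 2 — point force P=8 kN at a=8/3 m (b=L-a=4/3):
  θ_2 = -Pa(2L²-6Lx+3x²+a²)/(6LEI)  [x>a] = -8·(8/3)·(2·4²-6·4·3+3·3²+(8/3)²)/(6·4·10000) = 53/101250 rad
Load 3 — point force P=5 kN at a=4/3 m (b=L-a=8/3):
  θ_3 = -Pa(2L²-6Lx+3x²+a²)/(6LEI)  [x>a] = -5·(4/3)·(2·4²-6·4·3+3·3²+(4/3)²)/(6·4·10000) = 101/324000 rad
Superposition: θ = Σ θ_i = 869/270000 rad ≈ 0.003219 rad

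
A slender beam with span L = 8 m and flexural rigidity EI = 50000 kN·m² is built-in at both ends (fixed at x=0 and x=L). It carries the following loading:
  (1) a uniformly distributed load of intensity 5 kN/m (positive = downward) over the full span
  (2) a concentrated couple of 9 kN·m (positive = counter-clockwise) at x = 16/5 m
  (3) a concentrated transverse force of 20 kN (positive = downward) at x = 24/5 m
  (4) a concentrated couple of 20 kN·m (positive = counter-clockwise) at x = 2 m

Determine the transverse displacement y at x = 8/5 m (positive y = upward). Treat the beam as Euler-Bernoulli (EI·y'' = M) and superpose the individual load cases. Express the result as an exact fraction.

Load 1 — uniform load w=5 kN/m over full span:
  y_1 = -wx²(L-x)²/(24EI) = -5·(8/5)²·(8-(8/5))²/(24·50000) = -512/1171875 m
Load 2 — applied couple M₀=9 kN·m at a=16/5 m (b=L-a=24/5):
  y_2 = (R_Ax³/6 - M_Ax²/2)/EI  [x≤a] with R_A=81/50, M_A=27/25 = ((81/50)·(8/5)³/6 - (27/25)·(8/5)²/2)/50000 = -54/9765625 m
Load 3 — point force P=20 kN at a=24/5 m (b=L-a=16/5):
  y_3 = -Pb²x²(3aL-(3a+b)x)/(6L³EI)  [x≤a] = -20·(16/5)²·(8/5)²·(3·(24/5)·8-(3·(24/5)+(16/5))·(8/5))/(6·8³·50000) = -8704/29296875 m
Load 4 — applied couple M₀=20 kN·m at a=2 m (b=L-a=6):
  y_4 = (R_Ax³/6 - M_Ax²/2)/EI  [x≤a] with R_A=45/16, M_A=-15/4 = ((45/16)·(8/5)³/6 - (-15/4)·(8/5)²/2)/50000 = 21/156250 m
Superposition: y = Σ y_i = -11819/19531250 m ≈ -0.000605 m

y(8/5) = -11819/19531250 m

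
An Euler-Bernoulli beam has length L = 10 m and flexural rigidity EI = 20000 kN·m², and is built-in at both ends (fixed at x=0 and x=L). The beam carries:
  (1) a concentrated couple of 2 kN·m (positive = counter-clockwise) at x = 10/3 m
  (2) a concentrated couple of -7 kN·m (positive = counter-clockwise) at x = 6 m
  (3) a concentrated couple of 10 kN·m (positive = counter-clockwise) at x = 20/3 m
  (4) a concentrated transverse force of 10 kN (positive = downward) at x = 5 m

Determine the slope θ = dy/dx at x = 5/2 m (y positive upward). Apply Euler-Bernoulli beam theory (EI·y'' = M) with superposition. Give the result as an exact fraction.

θ(5/2) = -1981/2400000 rad

Load 1 — applied couple M₀=2 kN·m at a=10/3 m (b=L-a=20/3):
  θ_1 = (R_Ax²/2 - M_Ax)/EI  [x≤a] with R_A=4/15, M_A=0 = ((4/15)·(5/2)²/2 - 0·(5/2))/20000 = 1/24000 rad
Load 2 — applied couple M₀=-7 kN·m at a=6 m (b=L-a=4):
  θ_2 = (R_Ax²/2 - M_Ax)/EI  [x≤a] with R_A=-126/125, M_A=-56/25 = ((-126/125)·(5/2)²/2 - (-56/25)·(5/2))/20000 = 49/400000 rad
Load 3 — applied couple M₀=10 kN·m at a=20/3 m (b=L-a=10/3):
  θ_3 = (R_Ax²/2 - M_Ax)/EI  [x≤a] with R_A=4/3, M_A=10/3 = ((4/3)·(5/2)²/2 - (10/3)·(5/2))/20000 = -1/4800 rad
Load 4 — point force P=10 kN at a=5 m (b=L-a=5):
  θ_4 = -Pb²x(2aL-(3a+b)x)/(2L³EI)  [x≤a] = -10·5²·(5/2)·(2·5·10-(3·5+5)·(5/2))/(2·10³·20000) = -1/1280 rad
Superposition: θ = Σ θ_i = -1981/2400000 rad ≈ -0.000825 rad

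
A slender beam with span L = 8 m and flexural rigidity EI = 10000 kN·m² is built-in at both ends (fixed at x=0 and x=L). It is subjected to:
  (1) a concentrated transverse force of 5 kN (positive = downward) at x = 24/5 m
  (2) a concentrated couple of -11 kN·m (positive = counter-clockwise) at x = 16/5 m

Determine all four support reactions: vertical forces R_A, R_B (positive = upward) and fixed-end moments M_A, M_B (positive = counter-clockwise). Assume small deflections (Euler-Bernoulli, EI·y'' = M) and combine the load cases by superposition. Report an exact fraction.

R_A = -11/50 kN, M_A = 63/25 kN·m, R_B = 261/50 kN, M_B = -232/25 kN·m

Load 1 — point force P=5 kN at a=24/5 m (b=L-a=16/5):
  R_A = Pb²(3a+b)/L³ = 5·(16/5)²·(3·(24/5)+(16/5))/8³ = 44/25 kN
  M_A = Pab²/L² = 5·(24/5)·(16/5)²/8² = 96/25 kN·m
  R_B = Pa²(a+3b)/L³ = 5·(24/5)²·((24/5)+3·(16/5))/8³ = 81/25 kN
  M_B = -Pa²b/L² = -5·(24/5)²·(16/5)/8² = -144/25 kN·m
Load 2 — applied couple M₀=-11 kN·m at a=16/5 m (b=L-a=24/5):
  R_A = 6M₀ab/L³ = 6·(-11)·(16/5)·(24/5)/8³ = -99/50 kN
  M_A = M₀b(2a-b)/L² = (-11)·(24/5)·(2·(16/5)-(24/5))/8² = -33/25 kN·m
  R_B = -6M₀ab/L³ = -6·(-11)·(16/5)·(24/5)/8³ = 99/50 kN
  M_B = M₀a(2b-a)/L² = (-11)·(16/5)·(2·(24/5)-(16/5))/8² = -88/25 kN·m
Superposition: R_A = -11/50 kN, M_A = 63/25 kN·m, R_B = 261/50 kN, M_B = -232/25 kN·m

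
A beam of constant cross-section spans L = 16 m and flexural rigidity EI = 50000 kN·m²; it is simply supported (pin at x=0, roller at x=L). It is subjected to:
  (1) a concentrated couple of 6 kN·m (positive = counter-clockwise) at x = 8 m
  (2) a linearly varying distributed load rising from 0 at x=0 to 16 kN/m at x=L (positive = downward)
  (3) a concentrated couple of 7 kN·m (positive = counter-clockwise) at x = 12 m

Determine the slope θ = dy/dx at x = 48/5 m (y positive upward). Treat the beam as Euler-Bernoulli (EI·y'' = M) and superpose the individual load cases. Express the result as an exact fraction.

θ(48/5) = 3898663/562500000 rad

Load 1 — applied couple M₀=6 kN·m at a=8 m (b=L-a=8):
  θ_1 = (M₀x²/(2L)-M₀(x-a)+C₁)/EI  [x>a] with C₁=M₀(3b²-L²)/(6L)=-4 = (6·(48/5)²/(2·16)-6·((48/5)-8)+(-4))/50000 = 23/312500 rad
Load 2 — triangular load w₀=16 kN/m (0→w₀ over full span):
  θ_2 = -w₀(7L⁴-30L²x²+15x⁴)/(360LEI) = -16·(7·16⁴-30·16²·(48/5)²+15·(48/5)⁴)/(360·16·50000) = 118784/17578125 rad
Load 3 — applied couple M₀=7 kN·m at a=12 m (b=L-a=4):
  θ_3 = (M₀x²/(2L)+C₁)/EI  [x≤a] with C₁=M₀(3b²-L²)/(6L)=-91/6 = (7·(48/5)²/(2·16)+(-91/6))/50000 = 749/7500000 rad
Superposition: θ = Σ θ_i = 3898663/562500000 rad ≈ 0.006931 rad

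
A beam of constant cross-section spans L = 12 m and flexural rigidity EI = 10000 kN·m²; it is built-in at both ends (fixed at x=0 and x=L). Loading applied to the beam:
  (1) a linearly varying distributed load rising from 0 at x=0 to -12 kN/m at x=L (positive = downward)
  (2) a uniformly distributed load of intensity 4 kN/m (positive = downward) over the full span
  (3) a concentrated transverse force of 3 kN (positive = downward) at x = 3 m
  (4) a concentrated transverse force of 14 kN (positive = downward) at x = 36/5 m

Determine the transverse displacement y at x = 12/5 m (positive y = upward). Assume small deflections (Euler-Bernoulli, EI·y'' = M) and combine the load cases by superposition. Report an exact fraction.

y(12/5) = -485343/312500000 m

Load 1 — triangular load w₀=-12 kN/m (0→w₀ over full span):
  y_1 = -w₀x²(L-x)²(x+2L)/(120LEI) = -(-12)·(12/5)²·(12-(12/5))²·((12/5)+2·12)/(120·12·10000) = 114048/9765625 m
Load 2 — uniform load w=4 kN/m over full span:
  y_2 = -wx²(L-x)²/(24EI) = -4·(12/5)²·(12-(12/5))²/(24·10000) = -3456/390625 m
Load 3 — point force P=3 kN at a=3 m (b=L-a=9):
  y_3 = -Pb²x²(3aL-(3a+b)x)/(6L³EI)  [x≤a] = -3·9²·(12/5)²·(3·3·12-(3·3+9)·(12/5))/(6·12³·10000) = -2187/2500000 m
Load 4 — point force P=14 kN at a=36/5 m (b=L-a=24/5):
  y_4 = -Pb²x²(3aL-(3a+b)x)/(6L³EI)  [x≤a] = -14·(24/5)²·(12/5)²·(3·(36/5)·12-(3·(36/5)+(24/5))·(12/5))/(6·12³·10000) = -34272/9765625 m
Superposition: y = Σ y_i = -485343/312500000 m ≈ -0.001553 m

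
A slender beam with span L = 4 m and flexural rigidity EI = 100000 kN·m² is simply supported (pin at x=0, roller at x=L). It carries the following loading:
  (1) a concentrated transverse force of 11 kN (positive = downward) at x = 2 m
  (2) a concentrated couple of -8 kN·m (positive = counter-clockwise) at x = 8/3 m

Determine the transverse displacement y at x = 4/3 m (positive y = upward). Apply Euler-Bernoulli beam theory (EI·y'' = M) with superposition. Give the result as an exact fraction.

y(4/3) = -173/2025000 m

Load 1 — point force P=11 kN at a=2 m (b=L-a=2):
  y_1 = -Pbx(L²-b²-x²)/(6LEI)  [x≤a] = -11·2·(4/3)·(4²-2²-(4/3)²)/(6·4·100000) = -253/2025000 m
Load 2 — applied couple M₀=-8 kN·m at a=8/3 m (b=L-a=4/3):
  y_2 = (M₀x³/(6L)+C₁x)/EI  [x≤a] with C₁=M₀(3b²-L²)/(6L)=32/9 = ((-8)·(4/3)³/(6·4)+(32/9)·(4/3))/100000 = 2/50625 m
Superposition: y = Σ y_i = -173/2025000 m ≈ -0.000085 m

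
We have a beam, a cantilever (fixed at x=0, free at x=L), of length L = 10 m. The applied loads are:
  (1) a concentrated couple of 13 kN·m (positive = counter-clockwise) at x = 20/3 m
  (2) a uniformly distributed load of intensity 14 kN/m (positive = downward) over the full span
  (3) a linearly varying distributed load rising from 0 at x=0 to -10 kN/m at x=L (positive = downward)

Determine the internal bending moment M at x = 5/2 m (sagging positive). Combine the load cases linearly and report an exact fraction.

M(5/2) = -2717/16 kN·m

Load 1 — applied couple M₀=13 kN·m at a=20/3 m (b=L-a=10/3):
  M_1 = M₀  [x≤a] = 13 = 13 kN·m
Load 2 — uniform load w=14 kN/m over full span:
  M_2 = -w(L-x)²/2 = -14·(10-(5/2))²/2 = -1575/4 kN·m
Load 3 — triangular load w₀=-10 kN/m (0→w₀ over full span):
  M_3 = w₀Lx/2 - w₀L²/3 - w₀x³/(6L) = (-10)·10·(5/2)/2 - (-10)·10²/3 - (-10)·(5/2)³/(6·10) = 3375/16 kN·m
Superposition: M = Σ M_i = -2717/16 kN·m ≈ -169.812500 kN·m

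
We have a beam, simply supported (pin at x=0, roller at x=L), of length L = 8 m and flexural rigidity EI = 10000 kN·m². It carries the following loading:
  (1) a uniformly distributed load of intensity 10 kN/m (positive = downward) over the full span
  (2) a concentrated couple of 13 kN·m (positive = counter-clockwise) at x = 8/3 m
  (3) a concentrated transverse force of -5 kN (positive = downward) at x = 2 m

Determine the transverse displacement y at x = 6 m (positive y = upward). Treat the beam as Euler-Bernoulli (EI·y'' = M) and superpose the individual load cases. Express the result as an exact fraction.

Load 1 — uniform load w=10 kN/m over full span:
  y_1 = -wx(L³-2Lx²+x³)/(24EI) = -10·6·(8³-2·8·6²+6³)/(24·10000) = -19/500 m
Load 2 — applied couple M₀=13 kN·m at a=8/3 m (b=L-a=16/3):
  y_2 = (M₀x³/(6L)-M₀(x-a)²/2+C₁x)/EI  [x>a] with C₁=M₀(3b²-L²)/(6L)=52/9 = (13·6³/(6·8)-13·(6-(8/3))²/2+(52/9)·6)/10000 = 377/180000 m
Load 3 — point force P=-5 kN at a=2 m (b=L-a=6):
  y_3 = -Pa(L-x)(2Lx-a²-x²)/(6LEI)  [x>a] = -(-5)·2·(8-6)·(2·8·6-2²-6²)/(6·8·10000) = 7/3000 m
Superposition: y = Σ y_i = -6043/180000 m ≈ -0.033572 m

y(6) = -6043/180000 m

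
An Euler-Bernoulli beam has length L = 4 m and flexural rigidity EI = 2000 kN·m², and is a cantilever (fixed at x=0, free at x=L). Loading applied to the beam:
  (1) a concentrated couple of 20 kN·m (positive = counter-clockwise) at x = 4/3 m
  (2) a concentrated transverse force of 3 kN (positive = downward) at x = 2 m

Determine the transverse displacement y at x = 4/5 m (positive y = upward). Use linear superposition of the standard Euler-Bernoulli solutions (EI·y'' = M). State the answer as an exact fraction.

y(4/5) = 37/15625 m

Load 1 — applied couple M₀=20 kN·m at a=4/3 m (b=L-a=8/3):
  y_1 = M₀x²/(2EI)  [x≤a] = 20·(4/5)²/(2·2000) = 2/625 m
Load 2 — point force P=3 kN at a=2 m (b=L-a=2):
  y_2 = -Px²(3a-x)/(6EI)  [x≤a] = -3·(4/5)²·(3·2-(4/5))/(6·2000) = -13/15625 m
Superposition: y = Σ y_i = 37/15625 m ≈ 0.002368 m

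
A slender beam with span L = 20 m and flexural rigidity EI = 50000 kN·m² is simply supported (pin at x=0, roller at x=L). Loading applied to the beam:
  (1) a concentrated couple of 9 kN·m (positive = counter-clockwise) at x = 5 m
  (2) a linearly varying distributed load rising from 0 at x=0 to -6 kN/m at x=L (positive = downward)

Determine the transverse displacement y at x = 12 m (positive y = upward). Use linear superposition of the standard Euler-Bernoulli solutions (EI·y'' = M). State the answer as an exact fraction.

y(12) = 155467/1250000 m

Load 1 — applied couple M₀=9 kN·m at a=5 m (b=L-a=15):
  y_1 = (M₀x³/(6L)-M₀(x-a)²/2+C₁x)/EI  [x>a] with C₁=M₀(3b²-L²)/(6L)=165/8 = (9·12³/(6·20)-9·(12-5)²/2+(165/8)·12)/50000 = 783/250000 m
Load 2 — triangular load w₀=-6 kN/m (0→w₀ over full span):
  y_2 = -w₀x(7L⁴-10L²x²+3x⁴)/(360LEI) = -(-6)·12·(7·20⁴-10·20²·12²+3·12⁴)/(360·20·50000) = 9472/78125 m
Superposition: y = Σ y_i = 155467/1250000 m ≈ 0.124374 m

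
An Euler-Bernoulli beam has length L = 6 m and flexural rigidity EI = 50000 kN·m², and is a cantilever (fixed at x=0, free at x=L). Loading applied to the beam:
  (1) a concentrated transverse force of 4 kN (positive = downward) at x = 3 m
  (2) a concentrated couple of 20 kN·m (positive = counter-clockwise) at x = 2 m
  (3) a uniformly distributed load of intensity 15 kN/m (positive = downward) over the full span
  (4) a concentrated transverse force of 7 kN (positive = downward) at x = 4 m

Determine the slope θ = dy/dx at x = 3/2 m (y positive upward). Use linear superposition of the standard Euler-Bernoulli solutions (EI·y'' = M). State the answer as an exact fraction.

θ(3/2) = -5277/800000 rad

Load 1 — point force P=4 kN at a=3 m (b=L-a=3):
  θ_1 = -Px(2a-x)/(2EI)  [x≤a] = -4·(3/2)·(2·3-(3/2))/(2·50000) = -27/100000 rad
Load 2 — applied couple M₀=20 kN·m at a=2 m (b=L-a=4):
  θ_2 = M₀x/EI  [x≤a] = 20·(3/2)/50000 = 3/5000 rad
Load 3 — uniform load w=15 kN/m over full span:
  θ_3 = -wx(x²-3Lx+3L²)/(6EI) = -15·(3/2)·((3/2)²-3·6·(3/2)+3·6²)/(6·50000) = -999/160000 rad
Load 4 — point force P=7 kN at a=4 m (b=L-a=2):
  θ_4 = -Px(2a-x)/(2EI)  [x≤a] = -7·(3/2)·(2·4-(3/2))/(2·50000) = -273/400000 rad
Superposition: θ = Σ θ_i = -5277/800000 rad ≈ -0.006596 rad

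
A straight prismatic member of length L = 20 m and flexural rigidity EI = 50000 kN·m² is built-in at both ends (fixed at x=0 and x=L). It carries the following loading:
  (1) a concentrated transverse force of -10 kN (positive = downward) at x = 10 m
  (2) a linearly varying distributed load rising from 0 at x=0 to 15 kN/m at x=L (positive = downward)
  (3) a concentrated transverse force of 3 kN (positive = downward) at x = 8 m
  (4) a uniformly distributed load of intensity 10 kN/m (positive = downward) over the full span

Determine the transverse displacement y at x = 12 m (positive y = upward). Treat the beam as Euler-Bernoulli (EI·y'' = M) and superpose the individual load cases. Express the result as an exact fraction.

y(12) = -153658/1171875 m

Load 1 — point force P=-10 kN at a=10 m (b=L-a=10):
  y_1 = -Pa²(L-x)²(3bL-(3b+a)(L-x))/(6L³EI)  [x>a] = -(-10)·10²·(20-12)²·(3·10·20-(3·10+10)·(20-12))/(6·20³·50000) = 14/1875 m
Load 2 — triangular load w₀=15 kN/m (0→w₀ over full span):
  y_2 = -w₀x²(L-x)²(x+2L)/(120LEI) = -15·12²·(20-12)²·(12+2·20)/(120·20·50000) = -936/15625 m
Load 3 — point force P=3 kN at a=8 m (b=L-a=12):
  y_3 = -Pa²(L-x)²(3bL-(3b+a)(L-x))/(6L³EI)  [x>a] = -3·8²·(20-12)²·(3·12·20-(3·12+8)·(20-12))/(6·20³·50000) = -736/390625 m
Load 4 — uniform load w=10 kN/m over full span:
  y_4 = -wx²(L-x)²/(24EI) = -10·12²·(20-12)²/(24·50000) = -48/625 m
Superposition: y = Σ y_i = -153658/1171875 m ≈ -0.131121 m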